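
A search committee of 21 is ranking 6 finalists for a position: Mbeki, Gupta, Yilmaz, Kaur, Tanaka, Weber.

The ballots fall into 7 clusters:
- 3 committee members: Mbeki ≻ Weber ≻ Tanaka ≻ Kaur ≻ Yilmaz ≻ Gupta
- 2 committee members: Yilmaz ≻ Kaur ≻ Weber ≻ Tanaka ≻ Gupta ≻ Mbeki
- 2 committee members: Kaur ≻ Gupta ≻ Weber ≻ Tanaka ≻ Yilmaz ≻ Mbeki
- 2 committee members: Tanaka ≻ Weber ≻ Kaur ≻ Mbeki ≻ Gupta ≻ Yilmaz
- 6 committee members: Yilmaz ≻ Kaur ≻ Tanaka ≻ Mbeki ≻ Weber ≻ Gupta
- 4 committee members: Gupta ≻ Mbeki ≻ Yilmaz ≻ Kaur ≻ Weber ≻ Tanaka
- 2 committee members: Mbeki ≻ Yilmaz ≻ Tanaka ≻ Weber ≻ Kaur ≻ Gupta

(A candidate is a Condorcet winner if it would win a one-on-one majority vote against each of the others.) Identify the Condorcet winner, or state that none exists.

Pairwise majorities:
Mbeki vs Gupta: Mbeki, 13–8.
Mbeki vs Yilmaz: 3+2+4+2 = 11 for Mbeki, 10 for Yilmaz — Mbeki by 11–10.
Mbeki vs Kaur: Kaur, 12–9.
Mbeki vs Tanaka: Mbeki preferred on 3+4+2 = 9 ballots; Tanaka wins 12–9.
Mbeki vs Weber: 15 to 6, Mbeki.
Gupta–Yilmaz: Yilmaz 13–8.
Gupta vs Kaur: Gupta preferred on 4 ballots; Kaur wins 17–4.
Gupta–Tanaka: Tanaka 15–6.
Gupta vs Weber: Weber, 15–6.
Yilmaz vs Kaur: Yilmaz is ranked higher on 2+6+4+2 = 14 ballots, Kaur on 7. Yilmaz wins 14–7.
Yilmaz–Tanaka: Yilmaz 14–7.
Yilmaz vs Weber: 2+6+4+2 = 14 for Yilmaz, 7 for Weber — Yilmaz by 14–7.
Kaur vs Tanaka: Kaur preferred on 2+2+6+4 = 14 ballots; Kaur wins 14–7.
Kaur vs Weber: 2+2+6+4 = 14 for Kaur, 7 for Weber — Kaur by 14–7.
Tanaka vs Weber: Tanaka is ranked higher on 2+6+2 = 10 ballots, Weber on 11. Weber wins 11–10.
Every candidate loses at least once (Mbeki loses to Kaur; Gupta loses to Mbeki; Yilmaz loses to Mbeki; Kaur loses to Yilmaz; Tanaka loses to Yilmaz; Weber loses to Mbeki). The majority relation contains the cycle Mbeki → Yilmaz → Kaur → Mbeki, so there is no Condorcet winner.

none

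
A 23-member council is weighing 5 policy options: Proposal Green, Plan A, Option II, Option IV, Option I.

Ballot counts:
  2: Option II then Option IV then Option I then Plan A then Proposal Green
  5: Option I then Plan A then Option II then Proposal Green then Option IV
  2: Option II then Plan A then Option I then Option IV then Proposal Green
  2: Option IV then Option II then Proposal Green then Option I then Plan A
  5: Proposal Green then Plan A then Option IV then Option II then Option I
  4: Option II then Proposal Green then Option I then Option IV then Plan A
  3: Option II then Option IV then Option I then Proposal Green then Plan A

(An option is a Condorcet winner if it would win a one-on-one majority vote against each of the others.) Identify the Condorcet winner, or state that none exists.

Option II

Head-to-head results (23 council members):
Proposal Green vs Plan A: Proposal Green wins 14–9.
Proposal Green vs Option II: Option II wins 18–5.
Proposal Green vs Option IV: Proposal Green, 14–9.
Proposal Green vs Option I: Option I, 12–11.
Plan A vs Option II: Option II wins 13–10.
Plan A–Option IV: Plan A 12–11.
Plan A–Option I: Option I 16–7.
Option II vs Option IV: Option II wins 16–7.
Option II vs Option I: Option II wins 18–5.
Option IV vs Option I: Option IV wins 12–11.
Only Option II has no losses; Option II is the Condorcet winner.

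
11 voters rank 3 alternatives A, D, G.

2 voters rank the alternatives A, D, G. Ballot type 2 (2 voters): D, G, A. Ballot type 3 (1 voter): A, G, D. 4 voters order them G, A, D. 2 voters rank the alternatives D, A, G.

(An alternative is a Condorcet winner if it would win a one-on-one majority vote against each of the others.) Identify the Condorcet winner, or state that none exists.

Head-to-head results (11 voters):
A vs D: A preferred on 2+1+4 = 7 ballots; A wins 7–4.
A vs G: A is ranked higher on 2+1+2 = 5 ballots, G on 6. G wins 6–5.
D vs G: 2+2+2 = 6 for D, 5 for G — D by 6–5.
No alternative is unbeaten: A loses to G; D loses to A; G loses to D. In particular A beats D beats G beats A is a majority cycle — no Condorcet winner exists.

none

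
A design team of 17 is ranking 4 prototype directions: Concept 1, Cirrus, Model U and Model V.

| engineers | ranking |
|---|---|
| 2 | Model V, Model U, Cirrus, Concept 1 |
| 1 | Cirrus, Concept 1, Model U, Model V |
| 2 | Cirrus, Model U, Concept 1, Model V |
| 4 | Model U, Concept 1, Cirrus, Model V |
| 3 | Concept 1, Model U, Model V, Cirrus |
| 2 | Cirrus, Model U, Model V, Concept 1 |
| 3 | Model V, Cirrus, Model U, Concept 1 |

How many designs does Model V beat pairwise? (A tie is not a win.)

Model V against each rival (17 engineers):
Model V vs Concept 1: 2+2+3 = 7 for Model V, 10 for Concept 1 — Concept 1 by 10–7.
Model V vs Cirrus: Model V is ranked higher on 2+3+3 = 8 ballots, Cirrus on 9. Cirrus wins 9–8.
Model V vs Model U: Model U, 12–5.
Model V beats no one; loses to Concept 1, Cirrus, Model U — 0 pairwise wins.

0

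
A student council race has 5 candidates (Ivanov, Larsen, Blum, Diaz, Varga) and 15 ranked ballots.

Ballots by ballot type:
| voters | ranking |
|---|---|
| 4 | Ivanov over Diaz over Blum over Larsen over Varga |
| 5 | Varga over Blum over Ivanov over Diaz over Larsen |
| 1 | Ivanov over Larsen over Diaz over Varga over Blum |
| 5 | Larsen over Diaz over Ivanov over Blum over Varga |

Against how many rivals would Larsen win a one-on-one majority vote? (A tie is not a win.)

1

Larsen against each rival (15 voters):
Larsen vs Ivanov: Ivanov wins 10–5.
Larsen vs Blum: Blum wins 9–6.
Larsen vs Diaz: Larsen is ranked higher on 1+5 = 6 ballots, Diaz on 9. Diaz wins 9–6.
Larsen vs Varga: Larsen preferred on 4+1+5 = 10 ballots; Larsen wins 10–5.
Larsen beats Varga; loses to Ivanov, Blum, Diaz — 1 pairwise win.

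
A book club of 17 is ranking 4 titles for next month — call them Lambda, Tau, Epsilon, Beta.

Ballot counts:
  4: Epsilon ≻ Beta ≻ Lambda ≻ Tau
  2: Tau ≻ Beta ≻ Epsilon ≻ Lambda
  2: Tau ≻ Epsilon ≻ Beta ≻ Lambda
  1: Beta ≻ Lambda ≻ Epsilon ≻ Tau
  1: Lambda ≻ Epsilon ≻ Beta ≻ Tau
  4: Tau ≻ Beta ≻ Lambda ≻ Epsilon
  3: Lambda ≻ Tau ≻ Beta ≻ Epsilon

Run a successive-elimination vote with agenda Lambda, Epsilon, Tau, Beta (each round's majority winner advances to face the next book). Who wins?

Beta

Round 1: Lambda vs Epsilon — 9–8, Lambda advances.
Round 2: Lambda vs Tau — 9–8, Lambda advances.
Round 3: Lambda vs Beta — 4–13, Beta advances.
Beta survives the agenda.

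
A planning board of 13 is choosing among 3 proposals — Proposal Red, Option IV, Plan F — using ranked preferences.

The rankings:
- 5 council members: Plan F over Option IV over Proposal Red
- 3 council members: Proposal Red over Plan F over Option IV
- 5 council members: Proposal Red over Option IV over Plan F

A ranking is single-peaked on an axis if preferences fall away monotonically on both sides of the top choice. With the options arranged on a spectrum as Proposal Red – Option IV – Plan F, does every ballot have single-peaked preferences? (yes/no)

Axis positions: Proposal Red=1, Option IV=2, Plan F=3.
Type 1 (peak Plan F at position 3): ranking walks positions 3-2-1, expanding outward from the peak — single-peaked.
Type 2: ranking walks positions 1-3-2; Plan F is ranked above Option IV even though Option IV lies between Plan F and the peak Proposal Red on the axis — preferences dip and rise again. Not single-peaked.
Type 3 (peak Proposal Red at position 1): ranking walks positions 1-2-3, expanding outward from the peak — single-peaked.
Type 2 violates single-peakedness, so the profile is not single-peaked on this axis.

no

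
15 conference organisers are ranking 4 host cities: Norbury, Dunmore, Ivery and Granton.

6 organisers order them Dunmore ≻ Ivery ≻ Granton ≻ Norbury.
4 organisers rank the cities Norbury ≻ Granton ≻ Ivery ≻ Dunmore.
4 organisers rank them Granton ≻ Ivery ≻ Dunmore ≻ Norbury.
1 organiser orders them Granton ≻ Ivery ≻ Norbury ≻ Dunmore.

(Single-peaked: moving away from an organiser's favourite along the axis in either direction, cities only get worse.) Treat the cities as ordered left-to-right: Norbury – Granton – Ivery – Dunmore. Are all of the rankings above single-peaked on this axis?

yes

Axis positions: Norbury=1, Granton=2, Ivery=3, Dunmore=4.
Ballot type 1 (peak Dunmore at position 4): ranking walks positions 4-3-2-1, expanding outward from the peak — single-peaked.
Ballot type 2 (peak Norbury at position 1): ranking walks positions 1-2-3-4, expanding outward from the peak — single-peaked.
Ballot type 3 (peak Granton at position 2): ranking walks positions 2-3-4-1, expanding outward from the peak — single-peaked.
Ballot type 4 (peak Granton at position 2): ranking walks positions 2-3-1-4, expanding outward from the peak — single-peaked.
Every ranking is single-peaked on this axis.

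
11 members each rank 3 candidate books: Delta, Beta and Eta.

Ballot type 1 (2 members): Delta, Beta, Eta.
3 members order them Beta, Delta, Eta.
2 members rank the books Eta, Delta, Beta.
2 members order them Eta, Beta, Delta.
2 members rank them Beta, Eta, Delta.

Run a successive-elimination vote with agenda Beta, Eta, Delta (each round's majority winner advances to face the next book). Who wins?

Round 1: Beta vs Eta — 7–4, Beta advances.
Round 2: Beta vs Delta — 7–4, Beta advances.
The agenda winner is Beta.

Beta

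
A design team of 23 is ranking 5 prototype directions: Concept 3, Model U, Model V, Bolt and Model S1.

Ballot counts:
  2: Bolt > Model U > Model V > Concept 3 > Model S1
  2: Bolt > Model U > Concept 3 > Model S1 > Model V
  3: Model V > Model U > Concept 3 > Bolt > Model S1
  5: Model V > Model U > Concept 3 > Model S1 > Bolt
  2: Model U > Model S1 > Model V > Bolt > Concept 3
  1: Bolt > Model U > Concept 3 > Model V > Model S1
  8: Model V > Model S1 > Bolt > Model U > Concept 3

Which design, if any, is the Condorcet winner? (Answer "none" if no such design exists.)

Model V

Head-to-head results (23 engineers):
Concept 3 vs Model U: Model U, 23–0.
Concept 3 vs Model V: Model V, 20–3.
Concept 3 vs Bolt: Bolt wins 15–8.
Concept 3 vs Model S1: Concept 3, 13–10.
Model U vs Model V: Model V, 16–7.
Model U–Bolt: Bolt 13–10.
Model U vs Model S1: Model U, 15–8.
Model V vs Bolt: Model V wins 18–5.
Model V–Model S1: Model V 19–4.
Bolt–Model S1: Model S1 15–8.
Model V wins every pairwise contest, so Model V is the Condorcet winner.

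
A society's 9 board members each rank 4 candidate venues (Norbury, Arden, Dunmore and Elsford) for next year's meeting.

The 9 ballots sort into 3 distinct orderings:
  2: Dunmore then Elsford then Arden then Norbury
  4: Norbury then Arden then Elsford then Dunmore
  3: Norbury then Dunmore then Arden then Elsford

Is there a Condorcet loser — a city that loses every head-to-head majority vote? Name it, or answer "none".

Elsford

Head-to-head results (9 organisers):
Norbury vs Arden: 7 to 2, Norbury.
Norbury vs Dunmore: Norbury preferred on 4+3 = 7 ballots; Norbury wins 7–2.
Norbury–Elsford: Norbury 7–2.
Arden vs Dunmore: 4 for Arden, 5 for Dunmore — Dunmore by 5–4.
Arden vs Elsford: Arden, 7–2.
Dunmore–Elsford: Dunmore 5–4.
Elsford is beaten in every head-to-head and is the Condorcet loser.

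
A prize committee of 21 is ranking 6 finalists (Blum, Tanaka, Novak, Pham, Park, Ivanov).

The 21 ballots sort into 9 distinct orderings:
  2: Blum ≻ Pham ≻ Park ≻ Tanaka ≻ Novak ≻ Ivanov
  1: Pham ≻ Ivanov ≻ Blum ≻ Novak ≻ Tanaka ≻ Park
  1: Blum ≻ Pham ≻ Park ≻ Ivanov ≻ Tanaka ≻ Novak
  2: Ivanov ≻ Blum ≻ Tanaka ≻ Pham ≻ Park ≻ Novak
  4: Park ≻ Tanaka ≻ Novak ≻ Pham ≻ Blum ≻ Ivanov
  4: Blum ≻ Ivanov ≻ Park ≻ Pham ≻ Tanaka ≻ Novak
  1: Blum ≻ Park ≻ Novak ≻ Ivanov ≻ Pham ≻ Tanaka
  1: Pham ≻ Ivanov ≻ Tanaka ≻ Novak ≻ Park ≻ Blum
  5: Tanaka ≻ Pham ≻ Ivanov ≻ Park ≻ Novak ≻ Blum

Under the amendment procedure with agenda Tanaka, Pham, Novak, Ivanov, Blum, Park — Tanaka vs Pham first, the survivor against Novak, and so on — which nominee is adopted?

Blum

Round 1: Tanaka vs Pham — 11–10, Tanaka advances.
Round 2: Tanaka vs Novak — 19–2, Tanaka advances.
Round 3: Tanaka vs Ivanov — 11–10, Tanaka advances.
Round 4: Tanaka vs Blum — 10–11, Blum advances.
Round 5: Blum vs Park — 11–10, Blum advances.
Blum survives the agenda.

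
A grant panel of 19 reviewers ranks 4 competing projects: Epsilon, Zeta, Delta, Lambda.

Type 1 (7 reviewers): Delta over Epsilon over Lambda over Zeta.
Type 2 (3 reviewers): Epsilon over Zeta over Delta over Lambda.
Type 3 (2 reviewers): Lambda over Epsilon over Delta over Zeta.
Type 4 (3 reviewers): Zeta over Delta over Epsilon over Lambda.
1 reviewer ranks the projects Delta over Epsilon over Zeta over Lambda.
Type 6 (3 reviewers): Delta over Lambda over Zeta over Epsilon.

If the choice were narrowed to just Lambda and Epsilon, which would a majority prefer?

Ballots ranking Lambda above Epsilon: 2 + 3 = 5.
Ballots ranking Epsilon above Lambda: 19 − 5 = 14.
Epsilon wins the head-to-head 14–5.

Epsilon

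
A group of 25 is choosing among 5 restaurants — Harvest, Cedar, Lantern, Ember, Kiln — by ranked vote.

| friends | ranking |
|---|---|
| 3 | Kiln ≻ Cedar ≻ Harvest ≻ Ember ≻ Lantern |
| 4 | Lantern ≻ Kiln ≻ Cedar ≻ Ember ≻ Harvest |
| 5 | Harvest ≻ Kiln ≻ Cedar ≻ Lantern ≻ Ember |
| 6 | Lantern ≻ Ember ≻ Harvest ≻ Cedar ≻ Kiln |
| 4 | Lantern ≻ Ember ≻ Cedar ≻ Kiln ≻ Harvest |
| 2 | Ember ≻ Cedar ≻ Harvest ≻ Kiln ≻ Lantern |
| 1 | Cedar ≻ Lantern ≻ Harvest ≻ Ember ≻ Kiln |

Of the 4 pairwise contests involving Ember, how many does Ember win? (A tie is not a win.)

Ember against each rival (25 friends):
Ember vs Harvest: Ember is ranked higher on 4+6+4+2 = 16 ballots, Harvest on 9. Ember wins 16–9.
Ember vs Cedar: Ember is ranked higher on 6+4+2 = 12 ballots, Cedar on 13. Cedar wins 13–12.
Ember–Lantern: Lantern 20–5.
Ember vs Kiln: Ember wins 13–12.
Ember beats Harvest, Kiln; loses to Cedar, Lantern — 2 pairwise wins.

2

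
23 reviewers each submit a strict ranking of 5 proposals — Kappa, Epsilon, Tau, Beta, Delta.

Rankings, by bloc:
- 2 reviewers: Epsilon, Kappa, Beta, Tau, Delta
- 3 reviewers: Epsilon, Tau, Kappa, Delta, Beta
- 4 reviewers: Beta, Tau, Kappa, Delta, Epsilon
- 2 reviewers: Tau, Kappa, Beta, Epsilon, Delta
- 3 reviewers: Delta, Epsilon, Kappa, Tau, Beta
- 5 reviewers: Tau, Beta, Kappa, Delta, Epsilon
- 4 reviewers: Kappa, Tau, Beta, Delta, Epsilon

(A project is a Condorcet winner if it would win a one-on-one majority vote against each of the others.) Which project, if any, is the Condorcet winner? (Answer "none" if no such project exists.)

Check each pair by majority over 23 ballots:
Kappa vs Epsilon: 4+2+5+4 = 15 for Kappa, 8 for Epsilon — Kappa by 15–8.
Kappa vs Tau: 9 to 14, Tau.
Kappa vs Beta: Kappa preferred on 2+3+2+3+4 = 14 ballots; Kappa wins 14–9.
Kappa vs Delta: 20 to 3, Kappa.
Epsilon vs Tau: Epsilon preferred on 2+3+3 = 8 ballots; Tau wins 15–8.
Epsilon vs Beta: 2+3+3 = 8 for Epsilon, 15 for Beta — Beta by 15–8.
Epsilon vs Delta: Epsilon is ranked higher on 2+3+2 = 7 ballots, Delta on 16. Delta wins 16–7.
Tau vs Beta: Tau is ranked higher on 3+2+3+5+4 = 17 ballots, Beta on 6. Tau wins 17–6.
Tau vs Delta: Tau is ranked higher on 2+3+4+2+5+4 = 20 ballots, Delta on 3. Tau wins 20–3.
Beta vs Delta: 2+4+2+5+4 = 17 for Beta, 6 for Delta — Beta by 17–6.
Tau wins every pairwise contest, so Tau is the Condorcet winner.

Tau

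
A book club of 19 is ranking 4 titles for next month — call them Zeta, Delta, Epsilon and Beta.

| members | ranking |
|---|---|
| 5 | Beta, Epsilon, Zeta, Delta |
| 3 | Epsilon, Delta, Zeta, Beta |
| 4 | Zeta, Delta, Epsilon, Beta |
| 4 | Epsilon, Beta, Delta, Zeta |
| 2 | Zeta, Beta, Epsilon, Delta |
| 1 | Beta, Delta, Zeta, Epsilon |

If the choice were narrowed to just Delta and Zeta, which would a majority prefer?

Ballots ranking Delta above Zeta: 3 + 4 + 1 = 8.
Ballots ranking Zeta above Delta: 19 − 8 = 11.
Zeta wins the head-to-head 11–8.

Zeta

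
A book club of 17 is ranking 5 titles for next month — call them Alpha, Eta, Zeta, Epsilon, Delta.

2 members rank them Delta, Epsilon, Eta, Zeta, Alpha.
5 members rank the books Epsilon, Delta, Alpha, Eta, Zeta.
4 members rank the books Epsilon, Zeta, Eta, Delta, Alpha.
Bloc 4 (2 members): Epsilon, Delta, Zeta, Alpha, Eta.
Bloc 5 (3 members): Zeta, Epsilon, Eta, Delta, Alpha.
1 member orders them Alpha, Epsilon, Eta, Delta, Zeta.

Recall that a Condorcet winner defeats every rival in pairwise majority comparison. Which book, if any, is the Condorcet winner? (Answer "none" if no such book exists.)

Head-to-head results (17 members):
Alpha vs Eta: Alpha preferred on 5+2+1 = 8 ballots; Eta wins 9–8.
Alpha vs Zeta: 6 to 11, Zeta.
Alpha vs Epsilon: Alpha is ranked higher on 1 ballot, Epsilon on 16. Epsilon wins 16–1.
Alpha vs Delta: Delta, 16–1.
Eta vs Zeta: Eta preferred on 2+5+1 = 8 ballots; Zeta wins 9–8.
Eta vs Epsilon: Epsilon wins 17–0.
Eta vs Delta: Delta, 9–8.
Zeta vs Epsilon: Zeta is ranked higher on 3 ballots, Epsilon on 14. Epsilon wins 14–3.
Zeta–Delta: Delta 10–7.
Epsilon vs Delta: 15 to 2, Epsilon.
Epsilon beats each of Alpha, Eta, Zeta, Delta — Epsilon is the Condorcet winner.

Epsilon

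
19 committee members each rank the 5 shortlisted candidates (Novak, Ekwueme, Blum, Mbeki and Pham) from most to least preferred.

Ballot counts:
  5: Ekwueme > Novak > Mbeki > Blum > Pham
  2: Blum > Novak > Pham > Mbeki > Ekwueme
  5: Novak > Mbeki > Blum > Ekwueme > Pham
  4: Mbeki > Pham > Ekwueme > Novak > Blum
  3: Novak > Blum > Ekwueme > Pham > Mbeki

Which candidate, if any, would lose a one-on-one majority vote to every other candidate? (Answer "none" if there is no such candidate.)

Head-to-head results (19 committee members):
Novak vs Ekwueme: Novak is ranked higher on 2+5+3 = 10 ballots, Ekwueme on 9. Novak wins 10–9.
Novak vs Blum: 5+5+4+3 = 17 for Novak, 2 for Blum — Novak by 17–2.
Novak vs Mbeki: 15 to 4, Novak.
Novak vs Pham: Novak is ranked higher on 5+2+5+3 = 15 ballots, Pham on 4. Novak wins 15–4.
Ekwueme vs Blum: Blum, 10–9.
Ekwueme–Mbeki: Mbeki 11–8.
Ekwueme–Pham: Ekwueme 13–6.
Blum vs Mbeki: Blum is ranked higher on 2+3 = 5 ballots, Mbeki on 14. Mbeki wins 14–5.
Blum vs Pham: Blum preferred on 5+2+5+3 = 15 ballots; Blum wins 15–4.
Mbeki vs Pham: Mbeki wins 14–5.
Pham is beaten in every head-to-head and is the Condorcet loser.

Pham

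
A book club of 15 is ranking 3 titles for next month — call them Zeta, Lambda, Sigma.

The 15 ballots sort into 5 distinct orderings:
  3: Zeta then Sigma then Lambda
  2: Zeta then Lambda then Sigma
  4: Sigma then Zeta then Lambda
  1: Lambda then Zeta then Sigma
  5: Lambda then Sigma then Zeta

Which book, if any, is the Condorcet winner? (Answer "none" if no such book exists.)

Pairwise majorities:
Zeta–Lambda: Zeta 9–6.
Zeta vs Sigma: Sigma wins 9–6.
Lambda vs Sigma: Lambda preferred on 2+1+5 = 8 ballots; Lambda wins 8–7.
Each book drops at least one matchup (Zeta loses to Sigma; Lambda loses to Zeta; Sigma loses to Lambda); the cycle Zeta beats Lambda beats Sigma beats Zeta rules out a Condorcet winner.

none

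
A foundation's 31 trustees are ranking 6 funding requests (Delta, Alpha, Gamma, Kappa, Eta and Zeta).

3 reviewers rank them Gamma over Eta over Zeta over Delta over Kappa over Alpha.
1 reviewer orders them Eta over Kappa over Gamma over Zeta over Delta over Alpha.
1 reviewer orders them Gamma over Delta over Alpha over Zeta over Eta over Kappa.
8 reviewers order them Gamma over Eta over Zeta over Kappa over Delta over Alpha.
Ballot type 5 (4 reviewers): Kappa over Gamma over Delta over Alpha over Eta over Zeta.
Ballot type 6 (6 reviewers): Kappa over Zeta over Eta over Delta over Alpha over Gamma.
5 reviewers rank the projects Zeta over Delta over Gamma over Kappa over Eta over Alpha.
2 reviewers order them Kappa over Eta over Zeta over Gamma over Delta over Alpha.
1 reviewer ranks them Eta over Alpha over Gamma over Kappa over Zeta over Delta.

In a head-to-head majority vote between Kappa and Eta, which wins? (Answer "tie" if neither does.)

Ballots ranking Kappa above Eta: 4 + 6 + 5 + 2 = 17.
Ballots ranking Eta above Kappa: 31 − 17 = 14.
Kappa wins the head-to-head 17–14.

Kappa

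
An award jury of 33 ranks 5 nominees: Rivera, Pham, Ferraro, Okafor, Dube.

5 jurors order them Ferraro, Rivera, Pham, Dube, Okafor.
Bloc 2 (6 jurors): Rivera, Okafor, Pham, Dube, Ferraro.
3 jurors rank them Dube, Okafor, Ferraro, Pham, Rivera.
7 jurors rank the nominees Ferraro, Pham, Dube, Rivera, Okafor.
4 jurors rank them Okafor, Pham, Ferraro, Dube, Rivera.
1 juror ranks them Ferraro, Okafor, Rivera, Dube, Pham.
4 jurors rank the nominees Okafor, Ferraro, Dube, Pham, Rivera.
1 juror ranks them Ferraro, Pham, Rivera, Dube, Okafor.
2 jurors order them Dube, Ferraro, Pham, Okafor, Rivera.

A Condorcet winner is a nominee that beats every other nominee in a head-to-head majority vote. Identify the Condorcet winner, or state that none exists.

none

Head-to-head results (33 jurors):
Rivera vs Pham: 12 to 21, Pham.
Rivera vs Ferraro: 6 to 27, Ferraro.
Rivera vs Okafor: 19 to 14, Rivera.
Rivera vs Dube: Rivera preferred on 5+6+1+1 = 13 ballots; Dube wins 20–13.
Pham vs Ferraro: Ferraro, 23–10.
Pham vs Okafor: Okafor wins 18–15.
Pham vs Dube: Pham wins 23–10.
Ferraro vs Okafor: Okafor, 17–16.
Ferraro vs Dube: Ferraro preferred on 5+7+4+1+4+1 = 22 ballots; Ferraro wins 22–11.
Okafor vs Dube: Dube, 18–15.
Every nominee loses at least once (Rivera loses to Pham; Pham loses to Ferraro; Ferraro loses to Okafor; Okafor loses to Rivera; Dube loses to Pham). The majority relation contains the cycle Rivera beats Okafor beats Pham beats Rivera, so there is no Condorcet winner.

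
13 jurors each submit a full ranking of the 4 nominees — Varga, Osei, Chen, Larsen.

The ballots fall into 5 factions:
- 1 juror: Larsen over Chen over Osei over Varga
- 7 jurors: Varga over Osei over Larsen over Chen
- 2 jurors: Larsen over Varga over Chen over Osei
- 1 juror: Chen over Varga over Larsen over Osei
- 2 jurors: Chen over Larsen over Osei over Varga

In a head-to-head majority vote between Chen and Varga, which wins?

Ballots ranking Chen above Varga: 1 + 1 + 2 = 4.
Ballots ranking Varga above Chen: 13 − 4 = 9.
Varga wins the head-to-head 9–4.

Varga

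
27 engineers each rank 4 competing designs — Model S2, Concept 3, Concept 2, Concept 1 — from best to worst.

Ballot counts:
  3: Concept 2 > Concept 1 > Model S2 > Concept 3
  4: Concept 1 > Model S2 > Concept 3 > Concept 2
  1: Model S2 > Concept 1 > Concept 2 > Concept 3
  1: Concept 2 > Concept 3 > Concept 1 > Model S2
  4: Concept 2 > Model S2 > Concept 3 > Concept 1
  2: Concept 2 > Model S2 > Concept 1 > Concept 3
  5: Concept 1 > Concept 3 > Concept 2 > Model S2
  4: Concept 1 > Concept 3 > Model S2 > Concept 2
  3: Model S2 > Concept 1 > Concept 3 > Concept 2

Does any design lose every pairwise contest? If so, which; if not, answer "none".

none

Pairwise majorities:
Model S2 vs Concept 3: Model S2 preferred on 3+4+1+4+2+3 = 17 ballots; Model S2 wins 17–10.
Model S2–Concept 2: Concept 2 15–12.
Model S2 vs Concept 1: Concept 1 wins 17–10.
Concept 3 vs Concept 2: Concept 3, 16–11.
Concept 3 vs Concept 1: Concept 3 is ranked higher on 1+4 = 5 ballots, Concept 1 on 22. Concept 1 wins 22–5.
Concept 2–Concept 1: Concept 1 17–10.
No design is winless: Model S2 beats Concept 3; Concept 3 beats Concept 2; Concept 2 beats Model S2; Concept 1 beats Model S2. There is no Condorcet loser.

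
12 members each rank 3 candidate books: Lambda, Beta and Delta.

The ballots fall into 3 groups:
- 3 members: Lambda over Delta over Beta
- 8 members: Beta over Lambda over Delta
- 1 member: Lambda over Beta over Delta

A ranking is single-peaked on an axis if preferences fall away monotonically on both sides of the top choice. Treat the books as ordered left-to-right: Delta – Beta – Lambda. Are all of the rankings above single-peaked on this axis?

no

Axis positions: Delta=1, Beta=2, Lambda=3.
Group 1: ranking walks positions 3-1-2; Delta is ranked above Beta even though Beta lies between Delta and the peak Lambda on the axis — preferences dip and rise again. Not single-peaked.
Group 2 (peak Beta at position 2): ranking walks positions 2-3-1, expanding outward from the peak — single-peaked.
Group 3 (peak Lambda at position 3): ranking walks positions 3-2-1, expanding outward from the peak — single-peaked.
Group 1 violates single-peakedness, so the profile is not single-peaked on this axis.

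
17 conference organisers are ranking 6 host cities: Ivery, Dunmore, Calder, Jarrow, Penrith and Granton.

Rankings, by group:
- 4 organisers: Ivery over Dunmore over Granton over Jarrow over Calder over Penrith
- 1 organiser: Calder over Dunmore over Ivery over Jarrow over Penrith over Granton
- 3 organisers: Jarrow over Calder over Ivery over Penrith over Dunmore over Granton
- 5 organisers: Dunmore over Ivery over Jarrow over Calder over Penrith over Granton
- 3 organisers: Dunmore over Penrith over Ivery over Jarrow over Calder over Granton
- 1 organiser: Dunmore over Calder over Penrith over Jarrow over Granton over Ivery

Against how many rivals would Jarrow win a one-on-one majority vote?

3

Jarrow against each rival (17 organisers):
Jarrow vs Ivery: Jarrow is ranked higher on 3+1 = 4 ballots, Ivery on 13. Ivery wins 13–4.
Jarrow vs Dunmore: Dunmore wins 14–3.
Jarrow vs Calder: Jarrow is ranked higher on 4+3+5+3 = 15 ballots, Calder on 2. Jarrow wins 15–2.
Jarrow vs Penrith: 13 to 4, Jarrow.
Jarrow vs Granton: Jarrow wins 13–4.
Jarrow beats Calder, Penrith, Granton; loses to Ivery, Dunmore — 3 pairwise wins.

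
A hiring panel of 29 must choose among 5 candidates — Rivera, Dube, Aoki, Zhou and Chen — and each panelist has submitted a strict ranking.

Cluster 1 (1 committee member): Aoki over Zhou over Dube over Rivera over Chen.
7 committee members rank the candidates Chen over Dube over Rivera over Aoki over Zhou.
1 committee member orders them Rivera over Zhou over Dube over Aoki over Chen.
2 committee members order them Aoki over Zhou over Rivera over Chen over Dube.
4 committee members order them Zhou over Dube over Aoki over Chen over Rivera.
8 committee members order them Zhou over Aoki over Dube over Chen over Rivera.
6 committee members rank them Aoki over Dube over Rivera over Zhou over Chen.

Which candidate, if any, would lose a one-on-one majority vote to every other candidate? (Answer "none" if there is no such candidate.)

Head-to-head results (29 committee members):
Rivera vs Dube: Dube, 26–3.
Rivera vs Aoki: 8 to 21, Aoki.
Rivera vs Zhou: 7+1+6 = 14 for Rivera, 15 for Zhou — Zhou by 15–14.
Rivera vs Chen: Chen, 19–10.
Dube vs Aoki: Aoki, 17–12.
Dube vs Zhou: Dube is ranked higher on 7+6 = 13 ballots, Zhou on 16. Zhou wins 16–13.
Dube vs Chen: Dube is ranked higher on 1+1+4+8+6 = 20 ballots, Chen on 9. Dube wins 20–9.
Aoki vs Zhou: Aoki, 16–13.
Aoki vs Chen: Aoki is ranked higher on 1+1+2+4+8+6 = 22 ballots, Chen on 7. Aoki wins 22–7.
Zhou vs Chen: Zhou wins 22–7.
Rivera loses to every other candidate — it is the Condorcet loser.

Rivera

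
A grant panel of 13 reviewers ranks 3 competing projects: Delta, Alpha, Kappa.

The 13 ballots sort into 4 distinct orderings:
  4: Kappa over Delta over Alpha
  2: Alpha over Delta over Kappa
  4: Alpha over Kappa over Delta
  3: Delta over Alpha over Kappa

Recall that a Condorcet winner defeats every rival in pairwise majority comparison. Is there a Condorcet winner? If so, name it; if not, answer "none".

Pairwise majorities:
Delta vs Alpha: Delta wins 7–6.
Delta vs Kappa: Kappa wins 8–5.
Alpha vs Kappa: Alpha wins 9–4.
Every project loses at least once (Delta loses to Kappa; Alpha loses to Delta; Kappa loses to Alpha). The majority relation contains the cycle Delta beats Alpha beats Kappa beats Delta, so there is no Condorcet winner.

none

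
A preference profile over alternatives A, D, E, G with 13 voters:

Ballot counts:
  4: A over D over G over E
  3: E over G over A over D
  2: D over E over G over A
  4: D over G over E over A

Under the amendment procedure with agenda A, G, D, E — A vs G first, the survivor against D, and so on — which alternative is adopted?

D

Round 1: A vs G — 4–9, G advances.
Round 2: G vs D — 3–10, D advances.
Round 3: D vs E — 10–3, D advances.
The agenda winner is D.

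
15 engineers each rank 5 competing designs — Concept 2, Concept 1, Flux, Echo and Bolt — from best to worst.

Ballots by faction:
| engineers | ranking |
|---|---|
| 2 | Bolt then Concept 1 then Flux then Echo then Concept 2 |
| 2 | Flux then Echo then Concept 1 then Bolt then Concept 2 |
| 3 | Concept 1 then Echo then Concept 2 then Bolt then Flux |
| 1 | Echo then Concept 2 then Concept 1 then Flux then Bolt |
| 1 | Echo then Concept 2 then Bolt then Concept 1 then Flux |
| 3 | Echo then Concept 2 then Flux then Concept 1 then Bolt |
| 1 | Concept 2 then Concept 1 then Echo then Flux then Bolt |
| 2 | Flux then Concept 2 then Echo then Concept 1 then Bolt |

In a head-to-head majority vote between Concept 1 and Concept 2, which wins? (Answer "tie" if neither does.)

Ballots ranking Concept 1 above Concept 2: 2 + 2 + 3 = 7.
Ballots ranking Concept 2 above Concept 1: 15 − 7 = 8.
Concept 2 wins the head-to-head 8–7.

Concept 2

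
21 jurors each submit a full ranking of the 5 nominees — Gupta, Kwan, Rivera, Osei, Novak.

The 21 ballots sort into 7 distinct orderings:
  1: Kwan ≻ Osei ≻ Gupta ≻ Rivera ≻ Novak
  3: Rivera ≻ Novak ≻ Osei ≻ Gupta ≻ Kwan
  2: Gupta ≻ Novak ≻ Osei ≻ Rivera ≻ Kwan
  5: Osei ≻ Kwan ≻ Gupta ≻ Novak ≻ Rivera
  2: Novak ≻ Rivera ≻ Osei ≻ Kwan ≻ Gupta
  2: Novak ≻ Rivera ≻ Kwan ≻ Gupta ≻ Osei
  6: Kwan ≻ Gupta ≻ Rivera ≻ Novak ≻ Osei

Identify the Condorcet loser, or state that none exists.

Pairwise majorities:
Gupta vs Kwan: 3+2 = 5 for Gupta, 16 for Kwan — Kwan by 16–5.
Gupta vs Rivera: Gupta, 14–7.
Gupta vs Osei: Gupta preferred on 2+2+6 = 10 ballots; Osei wins 11–10.
Gupta–Novak: Gupta 14–7.
Kwan vs Rivera: Kwan wins 12–9.
Kwan vs Osei: Osei, 12–9.
Kwan–Novak: Kwan 12–9.
Rivera–Osei: Rivera 13–8.
Rivera vs Novak: 1+3+6 = 10 for Rivera, 11 for Novak — Novak by 11–10.
Osei vs Novak: Novak wins 15–6.
Each nominee has at least one pairwise win (Gupta beats Rivera; Kwan beats Gupta; Rivera beats Osei; Osei beats Gupta; Novak beats Rivera) — no Condorcet loser.

none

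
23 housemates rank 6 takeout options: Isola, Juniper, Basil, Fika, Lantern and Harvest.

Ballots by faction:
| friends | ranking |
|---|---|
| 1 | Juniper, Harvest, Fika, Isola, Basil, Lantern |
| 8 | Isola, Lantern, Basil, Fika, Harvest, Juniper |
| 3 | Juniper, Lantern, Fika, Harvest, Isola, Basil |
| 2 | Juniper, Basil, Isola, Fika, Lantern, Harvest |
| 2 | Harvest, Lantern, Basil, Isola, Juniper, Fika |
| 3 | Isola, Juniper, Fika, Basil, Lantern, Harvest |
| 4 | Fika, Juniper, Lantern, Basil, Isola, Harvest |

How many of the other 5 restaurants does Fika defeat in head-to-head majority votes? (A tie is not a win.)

2

Fika against each rival (23 friends):
Fika vs Isola: Fika preferred on 1+3+4 = 8 ballots; Isola wins 15–8.
Fika vs Juniper: 8+4 = 12 for Fika, 11 for Juniper — Fika by 12–11.
Fika vs Basil: 11 to 12, Basil.
Fika vs Lantern: Lantern, 13–10.
Fika–Harvest: Fika 20–3.
Fika beats Juniper, Harvest; loses to Isola, Basil, Lantern — 2 pairwise wins.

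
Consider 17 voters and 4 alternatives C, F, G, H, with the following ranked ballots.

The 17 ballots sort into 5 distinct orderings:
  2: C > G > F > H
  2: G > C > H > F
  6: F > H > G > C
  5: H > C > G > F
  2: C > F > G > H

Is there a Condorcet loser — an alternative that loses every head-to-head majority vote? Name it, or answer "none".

none

Head-to-head results (17 voters):
C vs F: C preferred on 2+2+5+2 = 11 ballots; C wins 11–6.
C vs G: C, 9–8.
C vs H: C is ranked higher on 2+2+2 = 6 ballots, H on 11. H wins 11–6.
F vs G: F preferred on 6+2 = 8 ballots; G wins 9–8.
F vs H: F wins 10–7.
G vs H: H, 11–6.
Each alternative has at least one pairwise win (C beats F; F beats H; G beats F; H beats C) — no Condorcet loser.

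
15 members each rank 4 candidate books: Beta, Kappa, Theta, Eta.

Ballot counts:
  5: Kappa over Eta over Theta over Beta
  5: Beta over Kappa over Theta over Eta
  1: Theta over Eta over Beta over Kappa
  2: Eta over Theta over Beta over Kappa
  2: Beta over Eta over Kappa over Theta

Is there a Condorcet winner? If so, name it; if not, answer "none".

Check each pair by majority over 15 ballots:
Beta vs Kappa: 5+1+2+2 = 10 for Beta, 5 for Kappa — Beta by 10–5.
Beta vs Theta: 7 to 8, Theta.
Beta vs Eta: Beta is ranked higher on 5+2 = 7 ballots, Eta on 8. Eta wins 8–7.
Kappa vs Theta: 5+5+2 = 12 for Kappa, 3 for Theta — Kappa by 12–3.
Kappa vs Eta: 10 to 5, Kappa.
Theta vs Eta: 5+1 = 6 for Theta, 9 for Eta — Eta by 9–6.
Each book drops at least one matchup (Beta loses to Theta; Kappa loses to Beta; Theta loses to Kappa; Eta loses to Kappa); the cycle Beta beats Kappa beats Theta beats Beta rules out a Condorcet winner.

none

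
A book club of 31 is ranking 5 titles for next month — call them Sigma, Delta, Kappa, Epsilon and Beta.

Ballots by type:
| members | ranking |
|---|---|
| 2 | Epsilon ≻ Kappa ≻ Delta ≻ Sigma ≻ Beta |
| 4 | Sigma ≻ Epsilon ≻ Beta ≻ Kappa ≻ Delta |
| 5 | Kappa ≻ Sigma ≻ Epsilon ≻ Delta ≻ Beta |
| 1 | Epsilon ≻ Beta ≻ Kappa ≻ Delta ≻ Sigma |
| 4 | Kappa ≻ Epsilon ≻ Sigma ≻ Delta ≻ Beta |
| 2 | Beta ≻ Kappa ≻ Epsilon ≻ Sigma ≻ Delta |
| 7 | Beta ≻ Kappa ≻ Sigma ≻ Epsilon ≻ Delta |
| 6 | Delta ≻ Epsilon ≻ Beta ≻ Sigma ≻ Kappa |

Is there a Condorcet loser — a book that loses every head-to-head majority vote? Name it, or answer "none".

Head-to-head results (31 members):
Sigma vs Delta: Sigma, 22–9.
Sigma–Kappa: Kappa 21–10.
Sigma vs Epsilon: 4+5+7 = 16 for Sigma, 15 for Epsilon — Sigma by 16–15.
Sigma vs Beta: Beta wins 16–15.
Delta vs Kappa: Delta is ranked higher on 6 ballots, Kappa on 25. Kappa wins 25–6.
Delta vs Epsilon: Epsilon, 25–6.
Delta–Beta: Delta 17–14.
Kappa vs Epsilon: 5+4+2+7 = 18 for Kappa, 13 for Epsilon — Kappa by 18–13.
Kappa vs Beta: Beta, 20–11.
Epsilon vs Beta: Epsilon wins 22–9.
Every book wins at least one matchup (Sigma beats Delta; Delta beats Beta; Kappa beats Sigma; Epsilon beats Delta; Beta beats Sigma), so there is no Condorcet loser.

none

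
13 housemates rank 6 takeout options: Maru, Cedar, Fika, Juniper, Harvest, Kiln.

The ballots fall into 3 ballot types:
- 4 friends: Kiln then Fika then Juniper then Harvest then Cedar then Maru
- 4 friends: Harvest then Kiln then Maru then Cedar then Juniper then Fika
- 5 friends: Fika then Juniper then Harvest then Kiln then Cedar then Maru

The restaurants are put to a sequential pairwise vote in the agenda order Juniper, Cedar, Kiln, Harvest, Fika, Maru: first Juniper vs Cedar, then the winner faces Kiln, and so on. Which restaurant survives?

Round 1: Juniper vs Cedar — 9–4, Juniper advances.
Round 2: Juniper vs Kiln — 5–8, Kiln advances.
Round 3: Kiln vs Harvest — 4–9, Harvest advances.
Round 4: Harvest vs Fika — 4–9, Fika advances.
Round 5: Fika vs Maru — 9–4, Fika advances.
The agenda winner is Fika.

Fika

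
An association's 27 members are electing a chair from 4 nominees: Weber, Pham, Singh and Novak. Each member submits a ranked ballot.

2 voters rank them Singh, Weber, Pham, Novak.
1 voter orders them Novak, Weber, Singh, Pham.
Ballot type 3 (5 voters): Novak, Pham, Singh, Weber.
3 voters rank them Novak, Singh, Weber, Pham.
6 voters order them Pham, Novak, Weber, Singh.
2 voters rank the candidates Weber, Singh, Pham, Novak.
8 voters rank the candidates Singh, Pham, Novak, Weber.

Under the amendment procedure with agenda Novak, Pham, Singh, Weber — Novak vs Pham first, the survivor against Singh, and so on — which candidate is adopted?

Singh

Round 1: Novak vs Pham — 9–18, Pham advances.
Round 2: Pham vs Singh — 11–16, Singh advances.
Round 3: Singh vs Weber — 18–9, Singh advances.
The agenda winner is Singh.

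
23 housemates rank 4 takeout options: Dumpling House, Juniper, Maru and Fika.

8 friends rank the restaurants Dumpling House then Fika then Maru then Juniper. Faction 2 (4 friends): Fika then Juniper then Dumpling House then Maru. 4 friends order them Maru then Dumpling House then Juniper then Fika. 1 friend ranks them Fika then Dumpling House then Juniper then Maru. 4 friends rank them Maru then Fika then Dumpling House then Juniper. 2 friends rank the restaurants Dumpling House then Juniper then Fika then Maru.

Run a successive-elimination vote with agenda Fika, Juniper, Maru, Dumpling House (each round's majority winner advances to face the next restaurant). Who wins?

Round 1: Fika vs Juniper — 17–6, Fika advances.
Round 2: Fika vs Maru — 15–8, Fika advances.
Round 3: Fika vs Dumpling House — 9–14, Dumpling House advances.
Dumpling House survives the agenda.

Dumpling House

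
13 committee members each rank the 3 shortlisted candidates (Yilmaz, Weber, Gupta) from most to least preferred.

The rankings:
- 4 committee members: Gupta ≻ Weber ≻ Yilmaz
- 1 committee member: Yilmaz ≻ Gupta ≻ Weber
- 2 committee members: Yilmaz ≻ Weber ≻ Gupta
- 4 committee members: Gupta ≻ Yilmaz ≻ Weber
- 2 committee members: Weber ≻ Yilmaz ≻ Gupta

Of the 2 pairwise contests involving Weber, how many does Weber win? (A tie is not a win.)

0

Weber against each rival (13 committee members):
Weber vs Yilmaz: 4+2 = 6 for Weber, 7 for Yilmaz — Yilmaz by 7–6.
Weber vs Gupta: 2+2 = 4 for Weber, 9 for Gupta — Gupta by 9–4.
Weber beats no one; loses to Yilmaz, Gupta — 0 pairwise wins.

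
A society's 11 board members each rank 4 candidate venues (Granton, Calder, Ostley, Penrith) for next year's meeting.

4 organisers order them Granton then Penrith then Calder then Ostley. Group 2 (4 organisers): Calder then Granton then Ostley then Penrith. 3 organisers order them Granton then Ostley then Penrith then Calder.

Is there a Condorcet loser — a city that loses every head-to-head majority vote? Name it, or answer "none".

none

Head-to-head results (11 organisers):
Granton vs Calder: Granton is ranked higher on 4+3 = 7 ballots, Calder on 4. Granton wins 7–4.
Granton vs Ostley: Granton preferred on 4+4+3 = 11 ballots; Granton wins 11–0.
Granton vs Penrith: 11 to 0, Granton.
Calder–Ostley: Calder 8–3.
Calder vs Penrith: Penrith, 7–4.
Ostley vs Penrith: Ostley, 7–4.
No city is winless: Granton beats Calder; Calder beats Ostley; Ostley beats Penrith; Penrith beats Calder. There is no Condorcet loser.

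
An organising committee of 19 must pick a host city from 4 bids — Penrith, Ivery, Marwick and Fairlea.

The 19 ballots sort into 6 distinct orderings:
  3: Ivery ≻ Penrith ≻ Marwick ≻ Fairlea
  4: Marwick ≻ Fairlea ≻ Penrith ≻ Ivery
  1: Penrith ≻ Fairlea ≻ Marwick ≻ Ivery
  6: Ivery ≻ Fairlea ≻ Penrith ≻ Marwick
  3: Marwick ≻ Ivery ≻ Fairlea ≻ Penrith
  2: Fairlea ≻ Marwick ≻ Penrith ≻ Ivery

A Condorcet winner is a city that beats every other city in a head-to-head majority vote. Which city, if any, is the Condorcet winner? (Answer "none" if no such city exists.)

Check each pair by majority over 19 ballots:
Penrith–Ivery: Ivery 12–7.
Penrith vs Marwick: Penrith wins 10–9.
Penrith vs Fairlea: 3+1 = 4 for Penrith, 15 for Fairlea — Fairlea by 15–4.
Ivery vs Marwick: Marwick, 10–9.
Ivery vs Fairlea: Ivery is ranked higher on 3+6+3 = 12 ballots, Fairlea on 7. Ivery wins 12–7.
Marwick vs Fairlea: Marwick preferred on 3+4+3 = 10 ballots; Marwick wins 10–9.
Every city loses at least once (Penrith loses to Ivery; Ivery loses to Marwick; Marwick loses to Penrith; Fairlea loses to Ivery). The majority relation contains the cycle Penrith → Marwick → Ivery → Penrith, so there is no Condorcet winner.

none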